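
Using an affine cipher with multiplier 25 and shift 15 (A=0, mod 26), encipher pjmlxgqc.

p(15): 25·15+15=390≡0 → a
j(9): 25·9+15=240≡6 → g
m(12): 25·12+15=315≡3 → d
l(11): 25·11+15=290≡4 → e
x(23): 25·23+15=590≡18 → s
g(6): 25·6+15=165≡9 → j
q(16): 25·16+15=415≡25 → z
c(2): 25·2+15=65≡13 → n

agdesjzn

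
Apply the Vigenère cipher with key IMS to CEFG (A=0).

Repeat the key across the message: IMSI
C(2)+I(8): 10 → K
E(4)+M(12): 16 → Q
F(5)+S(18): 23 → X
G(6)+I(8): 14 → O

KQXO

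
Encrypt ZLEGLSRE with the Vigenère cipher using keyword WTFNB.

VEJTMOKJ

Repeat the key across the message: WTFNBWTF
Z(25)+W(22): 47≡21 → V
L(11)+T(19): 30≡4 → E
E(4)+F(5): 9 → J
G(6)+N(13): 19 → T
L(11)+B(1): 12 → M
S(18)+W(22): 40≡14 → O
R(17)+T(19): 36≡10 → K
E(4)+F(5): 9 → J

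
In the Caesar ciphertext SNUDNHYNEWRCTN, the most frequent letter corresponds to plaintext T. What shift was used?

The most frequent ciphertext letter is N (appears 4 times).
N is position 13; T is position 19.
Shift = -6≡20.

20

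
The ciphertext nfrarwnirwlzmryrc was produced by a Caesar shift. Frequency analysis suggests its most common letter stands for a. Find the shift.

The most frequent ciphertext letter is r (appears 5 times).
r is position 17; a is position 0.
Shift = 17.

17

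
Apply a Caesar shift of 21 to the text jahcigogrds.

evcxdbjbmyn

j(9): 9+21=30≡4 → e
a(0): 0+21=21 → v
h(7): 7+21=28≡2 → c
c(2): 2+21=23 → x
i(8): 8+21=29≡3 → d
g(6): 6+21=27≡1 → b
o(14): 14+21=35≡9 → j
g(6): 6+21=27≡1 → b
r(17): 17+21=38≡12 → m
d(3): 3+21=24 → y
s(18): 18+21=39≡13 → n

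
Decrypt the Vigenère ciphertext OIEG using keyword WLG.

Repeat the key across the ciphertext: WLGW
O(14)−W(22): -8≡18 → S
I(8)−L(11): -3≡23 → X
E(4)−G(6): -2≡24 → Y
G(6)−W(22): -16≡10 → K

SXYK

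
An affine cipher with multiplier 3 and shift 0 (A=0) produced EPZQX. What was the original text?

The inverse of 3 mod 26 is 9, since 3·9=27≡1. Apply D(y)=9·(y−0) mod 26:
E(4): 9·(4−0)=36≡10 → K
P(15): 9·(15−0)=135≡5 → F
Z(25): 9·(25−0)=225≡17 → R
Q(16): 9·(16−0)=144≡14 → O
X(23): 9·(23−0)=207≡25 → Z

KFROZ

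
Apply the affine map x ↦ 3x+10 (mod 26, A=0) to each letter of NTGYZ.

XPCEH

N(13): 3·13+10=49≡23 → X
T(19): 3·19+10=67≡15 → P
G(6): 3·6+10=28≡2 → C
Y(24): 3·24+10=82≡4 → E
Z(25): 3·25+10=85≡7 → H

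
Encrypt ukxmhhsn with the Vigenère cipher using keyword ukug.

Repeat the key across the message: ukugukug
u(20)+u(20): 40≡14 → o
k(10)+k(10): 20 → u
x(23)+u(20): 43≡17 → r
m(12)+g(6): 18 → s
h(7)+u(20): 27≡1 → b
h(7)+k(10): 17 → r
s(18)+u(20): 38≡12 → m
n(13)+g(6): 19 → t

oursbrmt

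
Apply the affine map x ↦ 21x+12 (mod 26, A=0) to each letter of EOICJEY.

SUYCTSW

E(4): 21·4+12=96≡18 → S
O(14): 21·14+12=306≡20 → U
I(8): 21·8+12=180≡24 → Y
C(2): 21·2+12=54≡2 → C
J(9): 21·9+12=201≡19 → T
E(4): 21·4+12=96≡18 → S
Y(24): 21·24+12=516≡22 → W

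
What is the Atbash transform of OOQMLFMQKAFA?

O(14) → L(11)
O(14) → L(11)
Q(16) → J(9)
M(12) → N(13)
L(11) → O(14)
F(5) → U(20)
M(12) → N(13)
Q(16) → J(9)
K(10) → P(15)
A(0) → Z(25)
F(5) → U(20)
A(0) → Z(25)

LLJNOUNJPZUZ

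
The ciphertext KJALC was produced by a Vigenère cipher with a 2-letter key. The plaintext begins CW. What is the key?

IN

Subtract each crib letter from the matching ciphertext letter (mod 26):
K(10)−C(2)=8 → I
J(9)−W(22)=-13≡13 → N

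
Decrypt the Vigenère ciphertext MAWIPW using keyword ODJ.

Repeat the key across the ciphertext: ODJODJ
M(12)−O(14): -2≡24 → Y
A(0)−D(3): -3≡23 → X
W(22)−J(9): 13 → N
I(8)−O(14): -6≡20 → U
P(15)−D(3): 12 → M
W(22)−J(9): 13 → N

YXNUMN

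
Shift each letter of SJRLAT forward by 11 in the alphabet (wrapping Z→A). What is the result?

DUCWLE

S(18): 18+11=29≡3 → D
J(9): 9+11=20 → U
R(17): 17+11=28≡2 → C
L(11): 11+11=22 → W
A(0): 0+11=11 → L
T(19): 19+11=30≡4 → E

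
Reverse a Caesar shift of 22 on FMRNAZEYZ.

F(5): 5−22=-17≡9 → J
M(12): 12−22=-10≡16 → Q
R(17): 17−22=-5≡21 → V
N(13): 13−22=-9≡17 → R
A(0): 0−22=-22≡4 → E
Z(25): 25−22=3 → D
E(4): 4−22=-18≡8 → I
Y(24): 24−22=2 → C
Z(25): 25−22=3 → D

JQVREDICD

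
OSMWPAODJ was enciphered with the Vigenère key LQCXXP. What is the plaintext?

DCKZSLDNH

Repeat the key across the ciphertext: LQCXXPLQC
O(14)−L(11): 3 → D
S(18)−Q(16): 2 → C
M(12)−C(2): 10 → K
W(22)−X(23): -1≡25 → Z
P(15)−X(23): -8≡18 → S
A(0)−P(15): -15≡11 → L
O(14)−L(11): 3 → D
D(3)−Q(16): -13≡13 → N
J(9)−C(2): 7 → H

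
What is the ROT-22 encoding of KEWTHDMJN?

GASPDZIFJ

K(10): 10+22=32≡6 → G
E(4): 4+22=26≡0 → A
W(22): 22+22=44≡18 → S
T(19): 19+22=41≡15 → P
H(7): 7+22=29≡3 → D
D(3): 3+22=25 → Z
M(12): 12+22=34≡8 → I
J(9): 9+22=31≡5 → F
N(13): 13+22=35≡9 → J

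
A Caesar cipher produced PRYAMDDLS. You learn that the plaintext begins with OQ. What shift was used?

1

From the crib: P(15)−O(14)=1, so the shift is 1.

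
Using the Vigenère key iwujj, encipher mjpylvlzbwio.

Repeat the key across the message: iwujjiwujjiw
m(12)+i(8): 20 → u
j(9)+w(22): 31≡5 → f
p(15)+u(20): 35≡9 → j
y(24)+j(9): 33≡7 → h
l(11)+j(9): 20 → u
v(21)+i(8): 29≡3 → d
l(11)+w(22): 33≡7 → h
z(25)+u(20): 45≡19 → t
b(1)+j(9): 10 → k
w(22)+j(9): 31≡5 → f
i(8)+i(8): 16 → q
o(14)+w(22): 36≡10 → k

ufjhudhtkfqk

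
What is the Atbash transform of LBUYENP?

OYFBVMK

L(11) → O(14)
B(1) → Y(24)
U(20) → F(5)
Y(24) → B(1)
E(4) → V(21)
N(13) → M(12)
P(15) → K(10)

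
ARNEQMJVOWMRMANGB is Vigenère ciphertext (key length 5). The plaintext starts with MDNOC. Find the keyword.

Subtract each crib letter from the matching ciphertext letter (mod 26):
A(0)−M(12)=-12≡14 → O
R(17)−D(3)=14 → O
N(13)−N(13)=0 → A
E(4)−O(14)=-10≡16 → Q
Q(16)−C(2)=14 → O

OOAQO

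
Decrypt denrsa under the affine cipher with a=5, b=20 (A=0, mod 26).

hcjpkw

The inverse of 5 mod 26 is 21, since 5·21=105≡1. Apply D(y)=21·(y−20) mod 26:
d(3): 21·(3−20)=-357≡7 → h
e(4): 21·(4−20)=-336≡2 → c
n(13): 21·(13−20)=-147≡9 → j
r(17): 21·(17−20)=-63≡15 → p
s(18): 21·(18−20)=-42≡10 → k
a(0): 21·(0−20)=-420≡22 → w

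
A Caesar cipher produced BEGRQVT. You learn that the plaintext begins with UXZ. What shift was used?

From the crib: B(1)−U(20)=-19≡7, so the shift is 7.

7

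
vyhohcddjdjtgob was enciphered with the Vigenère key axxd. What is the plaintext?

Repeat the key across the ciphertext: axxdaxxdaxxdaxx
v(21)−a(0): 21 → v
y(24)−x(23): 1 → b
h(7)−x(23): -16≡10 → k
o(14)−d(3): 11 → l
h(7)−a(0): 7 → h
c(2)−x(23): -21≡5 → f
d(3)−x(23): -20≡6 → g
d(3)−d(3): 0 → a
j(9)−a(0): 9 → j
d(3)−x(23): -20≡6 → g
j(9)−x(23): -14≡12 → m
t(19)−d(3): 16 → q
g(6)−a(0): 6 → g
o(14)−x(23): -9≡17 → r
b(1)−x(23): -22≡4 → e

vbklhfgajgmqgre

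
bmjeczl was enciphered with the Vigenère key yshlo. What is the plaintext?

ductobt

Repeat the key across the ciphertext: yshloys
b(1)−y(24): -23≡3 → d
m(12)−s(18): -6≡20 → u
j(9)−h(7): 2 → c
e(4)−l(11): -7≡19 → t
c(2)−o(14): -12≡14 → o
z(25)−y(24): 1 → b
l(11)−s(18): -7≡19 → t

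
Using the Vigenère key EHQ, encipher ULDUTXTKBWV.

YSTYANXRRAC

Repeat the key across the message: EHQEHQEHQEH
U(20)+E(4): 24 → Y
L(11)+H(7): 18 → S
D(3)+Q(16): 19 → T
U(20)+E(4): 24 → Y
T(19)+H(7): 26≡0 → A
X(23)+Q(16): 39≡13 → N
T(19)+E(4): 23 → X
K(10)+H(7): 17 → R
B(1)+Q(16): 17 → R
W(22)+E(4): 26≡0 → A
V(21)+H(7): 28≡2 → C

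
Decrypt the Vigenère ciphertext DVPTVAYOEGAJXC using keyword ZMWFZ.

Repeat the key across the ciphertext: ZMWFZZMWFZZMWF
D(3)−Z(25): -22≡4 → E
V(21)−M(12): 9 → J
P(15)−W(22): -7≡19 → T
T(19)−F(5): 14 → O
V(21)−Z(25): -4≡22 → W
A(0)−Z(25): -25≡1 → B
Y(24)−M(12): 12 → M
O(14)−W(22): -8≡18 → S
E(4)−F(5): -1≡25 → Z
G(6)−Z(25): -19≡7 → H
A(0)−Z(25): -25≡1 → B
J(9)−M(12): -3≡23 → X
X(23)−W(22): 1 → B
C(2)−F(5): -3≡23 → X

EJTOWBMSZHBXBX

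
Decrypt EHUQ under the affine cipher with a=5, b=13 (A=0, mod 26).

The inverse of 5 mod 26 is 21, since 5·21=105≡1. Apply D(y)=21·(y−13) mod 26:
E(4): 21·(4−13)=-189≡19 → T
H(7): 21·(7−13)=-126≡4 → E
U(20): 21·(20−13)=147≡17 → R
Q(16): 21·(16−13)=63≡11 → L

TERL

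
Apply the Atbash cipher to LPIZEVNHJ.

OKRAVEMSQ

L(11) → O(14)
P(15) → K(10)
I(8) → R(17)
Z(25) → A(0)
E(4) → V(21)
V(21) → E(4)
N(13) → M(12)
H(7) → S(18)
J(9) → Q(16)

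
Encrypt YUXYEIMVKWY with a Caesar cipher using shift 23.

VRUVBFJSHTV

Y(24): 24+23=47≡21 → V
U(20): 20+23=43≡17 → R
X(23): 23+23=46≡20 → U
Y(24): 24+23=47≡21 → V
E(4): 4+23=27≡1 → B
I(8): 8+23=31≡5 → F
M(12): 12+23=35≡9 → J
V(21): 21+23=44≡18 → S
K(10): 10+23=33≡7 → H
W(22): 22+23=45≡19 → T
Y(24): 24+23=47≡21 → V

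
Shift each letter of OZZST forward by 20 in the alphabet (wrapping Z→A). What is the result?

O(14): 14+20=34≡8 → I
Z(25): 25+20=45≡19 → T
Z(25): 25+20=45≡19 → T
S(18): 18+20=38≡12 → M
T(19): 19+20=39≡13 → N

ITTMN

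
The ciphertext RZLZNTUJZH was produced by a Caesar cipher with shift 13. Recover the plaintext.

R(17): 17−13=4 → E
Z(25): 25−13=12 → M
L(11): 11−13=-2≡24 → Y
Z(25): 25−13=12 → M
N(13): 13−13=0 → A
T(19): 19−13=6 → G
U(20): 20−13=7 → H
J(9): 9−13=-4≡22 → W
Z(25): 25−13=12 → M
H(7): 7−13=-6≡20 → U

EMYMAGHWMU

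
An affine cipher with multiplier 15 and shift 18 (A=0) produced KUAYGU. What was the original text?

The inverse of 15 mod 26 is 7, since 15·7=105≡1. Apply D(y)=7·(y−18) mod 26:
K(10): 7·(10−18)=-56≡22 → W
U(20): 7·(20−18)=14 → O
A(0): 7·(0−18)=-126≡4 → E
Y(24): 7·(24−18)=42≡16 → Q
G(6): 7·(6−18)=-84≡20 → U
U(20): 7·(20−18)=14 → O

WOEQUO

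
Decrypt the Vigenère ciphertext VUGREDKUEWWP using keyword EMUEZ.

RIMNFZYAAXSD

Repeat the key across the ciphertext: EMUEZEMUEZEM
V(21)−E(4): 17 → R
U(20)−M(12): 8 → I
G(6)−U(20): -14≡12 → M
R(17)−E(4): 13 → N
E(4)−Z(25): -21≡5 → F
D(3)−E(4): -1≡25 → Z
K(10)−M(12): -2≡24 → Y
U(20)−U(20): 0 → A
E(4)−E(4): 0 → A
W(22)−Z(25): -3≡23 → X
W(22)−E(4): 18 → S
P(15)−M(12): 3 → D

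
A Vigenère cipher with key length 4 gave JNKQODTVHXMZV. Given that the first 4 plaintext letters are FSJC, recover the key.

EVBO

Subtract each crib letter from the matching ciphertext letter (mod 26):
J(9)−F(5)=4 → E
N(13)−S(18)=-5≡21 → V
K(10)−J(9)=1 → B
Q(16)−C(2)=14 → O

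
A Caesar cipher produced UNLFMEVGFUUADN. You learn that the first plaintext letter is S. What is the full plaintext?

SLJDKCTEDSSYBL

From the crib: U(20)−S(18)=2, so the shift is 2.
Subtract 2 from each ciphertext letter:
U(20): 20−2=18 → S
N(13): 13−2=11 → L
L(11): 11−2=9 → J
F(5): 5−2=3 → D
M(12): 12−2=10 → K
E(4): 4−2=2 → C
V(21): 21−2=19 → T
G(6): 6−2=4 → E
F(5): 5−2=3 → D
U(20): 20−2=18 → S
U(20): 20−2=18 → S
A(0): 0−2=-2≡24 → Y
D(3): 3−2=1 → B
N(13): 13−2=11 → L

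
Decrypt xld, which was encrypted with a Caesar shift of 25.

x(23): 23−25=-2≡24 → y
l(11): 11−25=-14≡12 → m
d(3): 3−25=-22≡4 → e

yme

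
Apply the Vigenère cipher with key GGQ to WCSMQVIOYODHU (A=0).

CIISWLOUOUJXA

Repeat the key across the message: GGQGGQGGQGGQG
W(22)+G(6): 28≡2 → C
C(2)+G(6): 8 → I
S(18)+Q(16): 34≡8 → I
M(12)+G(6): 18 → S
Q(16)+G(6): 22 → W
V(21)+Q(16): 37≡11 → L
I(8)+G(6): 14 → O
O(14)+G(6): 20 → U
Y(24)+Q(16): 40≡14 → O
O(14)+G(6): 20 → U
D(3)+G(6): 9 → J
H(7)+Q(16): 23 → X
U(20)+G(6): 26≡0 → A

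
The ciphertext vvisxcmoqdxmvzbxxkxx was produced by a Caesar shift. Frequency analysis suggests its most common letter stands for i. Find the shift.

The most frequent ciphertext letter is x (appears 6 times).
x is position 23; i is position 8.
Shift = 15.

15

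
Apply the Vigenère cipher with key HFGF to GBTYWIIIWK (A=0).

NGZDDNONDP

Repeat the key across the message: HFGFHFGFHF
G(6)+H(7): 13 → N
B(1)+F(5): 6 → G
T(19)+G(6): 25 → Z
Y(24)+F(5): 29≡3 → D
W(22)+H(7): 29≡3 → D
I(8)+F(5): 13 → N
I(8)+G(6): 14 → O
I(8)+F(5): 13 → N
W(22)+H(7): 29≡3 → D
K(10)+F(5): 15 → P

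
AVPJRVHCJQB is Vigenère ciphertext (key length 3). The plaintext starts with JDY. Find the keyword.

RSR

Subtract each crib letter from the matching ciphertext letter (mod 26):
A(0)−J(9)=-9≡17 → R
V(21)−D(3)=18 → S
P(15)−Y(24)=-9≡17 → R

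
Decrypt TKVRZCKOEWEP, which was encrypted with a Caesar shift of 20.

ZQBXFIQUKCKV

T(19): 19−20=-1≡25 → Z
K(10): 10−20=-10≡16 → Q
V(21): 21−20=1 → B
R(17): 17−20=-3≡23 → X
Z(25): 25−20=5 → F
C(2): 2−20=-18≡8 → I
K(10): 10−20=-10≡16 → Q
O(14): 14−20=-6≡20 → U
E(4): 4−20=-16≡10 → K
W(22): 22−20=2 → C
E(4): 4−20=-16≡10 → K
P(15): 15−20=-5≡21 → V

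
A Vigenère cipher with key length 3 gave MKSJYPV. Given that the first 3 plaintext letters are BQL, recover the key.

Subtract each crib letter from the matching ciphertext letter (mod 26):
M(12)−B(1)=11 → L
K(10)−Q(16)=-6≡20 → U
S(18)−L(11)=7 → H

LUH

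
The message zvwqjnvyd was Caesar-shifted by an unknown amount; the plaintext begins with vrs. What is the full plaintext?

vrsmfjruz

From the crib: z(25)−v(21)=4, so the shift is 4.
Subtract 4 from each ciphertext letter:
z(25): 25−4=21 → v
v(21): 21−4=17 → r
w(22): 22−4=18 → s
q(16): 16−4=12 → m
j(9): 9−4=5 → f
n(13): 13−4=9 → j
v(21): 21−4=17 → r
y(24): 24−4=20 → u
d(3): 3−4=-1≡25 → z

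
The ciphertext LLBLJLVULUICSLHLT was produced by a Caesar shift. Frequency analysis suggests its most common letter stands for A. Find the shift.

The most frequent ciphertext letter is L (appears 7 times).
L is position 11; A is position 0.
Shift = 11.

11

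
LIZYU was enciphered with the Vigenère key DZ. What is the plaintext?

Repeat the key across the ciphertext: DZDZD
L(11)−D(3): 8 → I
I(8)−Z(25): -17≡9 → J
Z(25)−D(3): 22 → W
Y(24)−Z(25): -1≡25 → Z
U(20)−D(3): 17 → R

IJWZR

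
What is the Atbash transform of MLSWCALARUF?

M(12) → N(13)
L(11) → O(14)
S(18) → H(7)
W(22) → D(3)
C(2) → X(23)
A(0) → Z(25)
L(11) → O(14)
A(0) → Z(25)
R(17) → I(8)
U(20) → F(5)
F(5) → U(20)

NOHDXZOZIFU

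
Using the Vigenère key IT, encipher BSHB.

JLPU

Repeat the key across the message: ITIT
B(1)+I(8): 9 → J
S(18)+T(19): 37≡11 → L
H(7)+I(8): 15 → P
B(1)+T(19): 20 → U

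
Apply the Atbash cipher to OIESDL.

LRVHWO

O(14) → L(11)
I(8) → R(17)
E(4) → V(21)
S(18) → H(7)
D(3) → W(22)
L(11) → O(14)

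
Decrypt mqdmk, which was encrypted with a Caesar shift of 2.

m(12): 12−2=10 → k
q(16): 16−2=14 → o
d(3): 3−2=1 → b
m(12): 12−2=10 → k
k(10): 10−2=8 → i

kobki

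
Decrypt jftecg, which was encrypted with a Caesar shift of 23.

miwhfj

j(9): 9−23=-14≡12 → m
f(5): 5−23=-18≡8 → i
t(19): 19−23=-4≡22 → w
e(4): 4−23=-19≡7 → h
c(2): 2−23=-21≡5 → f
g(6): 6−23=-17≡9 → j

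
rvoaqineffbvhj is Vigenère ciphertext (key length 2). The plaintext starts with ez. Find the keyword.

nw

Subtract each crib letter from the matching ciphertext letter (mod 26):
r(17)−e(4)=13 → n
v(21)−z(25)=-4≡22 → w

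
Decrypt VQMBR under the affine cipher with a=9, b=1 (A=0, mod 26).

The inverse of 9 mod 26 is 3, since 9·3=27≡1. Apply D(y)=3·(y−1) mod 26:
V(21): 3·(21−1)=60≡8 → I
Q(16): 3·(16−1)=45≡19 → T
M(12): 3·(12−1)=33≡7 → H
B(1): 3·(1−1)=0 → A
R(17): 3·(17−1)=48≡22 → W

ITHAW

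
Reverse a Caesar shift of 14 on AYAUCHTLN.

MKMGOTFXZ

A(0): 0−14=-14≡12 → M
Y(24): 24−14=10 → K
A(0): 0−14=-14≡12 → M
U(20): 20−14=6 → G
C(2): 2−14=-12≡14 → O
H(7): 7−14=-7≡19 → T
T(19): 19−14=5 → F
L(11): 11−14=-3≡23 → X
N(13): 13−14=-1≡25 → Z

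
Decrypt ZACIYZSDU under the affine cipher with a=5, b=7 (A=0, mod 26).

The inverse of 5 mod 26 is 21, since 5·21=105≡1. Apply D(y)=21·(y−7) mod 26:
Z(25): 21·(25−7)=378≡14 → O
A(0): 21·(0−7)=-147≡9 → J
C(2): 21·(2−7)=-105≡25 → Z
I(8): 21·(8−7)=21 → V
Y(24): 21·(24−7)=357≡19 → T
Z(25): 21·(25−7)=378≡14 → O
S(18): 21·(18−7)=231≡23 → X
D(3): 21·(3−7)=-84≡20 → U
U(20): 21·(20−7)=273≡13 → N

OJZVTOXUN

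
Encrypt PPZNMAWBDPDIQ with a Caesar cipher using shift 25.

OOYMLZVACOCHP

P(15): 15+25=40≡14 → O
P(15): 15+25=40≡14 → O
Z(25): 25+25=50≡24 → Y
N(13): 13+25=38≡12 → M
M(12): 12+25=37≡11 → L
A(0): 0+25=25 → Z
W(22): 22+25=47≡21 → V
B(1): 1+25=26≡0 → A
D(3): 3+25=28≡2 → C
P(15): 15+25=40≡14 → O
D(3): 3+25=28≡2 → C
I(8): 8+25=33≡7 → H
Q(16): 16+25=41≡15 → P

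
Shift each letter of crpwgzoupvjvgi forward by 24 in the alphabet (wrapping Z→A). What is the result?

apnuexmsnthteg

c(2): 2+24=26≡0 → a
r(17): 17+24=41≡15 → p
p(15): 15+24=39≡13 → n
w(22): 22+24=46≡20 → u
g(6): 6+24=30≡4 → e
z(25): 25+24=49≡23 → x
o(14): 14+24=38≡12 → m
u(20): 20+24=44≡18 → s
p(15): 15+24=39≡13 → n
v(21): 21+24=45≡19 → t
j(9): 9+24=33≡7 → h
v(21): 21+24=45≡19 → t
g(6): 6+24=30≡4 → e
i(8): 8+24=32≡6 → g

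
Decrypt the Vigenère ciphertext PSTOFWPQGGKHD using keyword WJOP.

TJFZJNBBKXWSH

Repeat the key across the ciphertext: WJOPWJOPWJOPW
P(15)−W(22): -7≡19 → T
S(18)−J(9): 9 → J
T(19)−O(14): 5 → F
O(14)−P(15): -1≡25 → Z
F(5)−W(22): -17≡9 → J
W(22)−J(9): 13 → N
P(15)−O(14): 1 → B
Q(16)−P(15): 1 → B
G(6)−W(22): -16≡10 → K
G(6)−J(9): -3≡23 → X
K(10)−O(14): -4≡22 → W
H(7)−P(15): -8≡18 → S
D(3)−W(22): -19≡7 → H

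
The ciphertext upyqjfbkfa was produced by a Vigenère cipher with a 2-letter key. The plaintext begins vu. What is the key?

Subtract each crib letter from the matching ciphertext letter (mod 26):
u(20)−v(21)=-1≡25 → z
p(15)−u(20)=-5≡21 → v

zv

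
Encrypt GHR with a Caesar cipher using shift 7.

NOY

G(6): 6+7=13 → N
H(7): 7+7=14 → O
R(17): 17+7=24 → Y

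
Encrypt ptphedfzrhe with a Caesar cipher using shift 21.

kokczyaumcz

p(15): 15+21=36≡10 → k
t(19): 19+21=40≡14 → o
p(15): 15+21=36≡10 → k
h(7): 7+21=28≡2 → c
e(4): 4+21=25 → z
d(3): 3+21=24 → y
f(5): 5+21=26≡0 → a
z(25): 25+21=46≡20 → u
r(17): 17+21=38≡12 → m
h(7): 7+21=28≡2 → c
e(4): 4+21=25 → z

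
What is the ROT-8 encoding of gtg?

g(6): 6+8=14 → o
t(19): 19+8=27≡1 → b
g(6): 6+8=14 → o

obo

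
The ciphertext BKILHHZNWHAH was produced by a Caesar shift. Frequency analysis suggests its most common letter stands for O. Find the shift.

The most frequent ciphertext letter is H (appears 4 times).
H is position 7; O is position 14.
Shift = -7≡19.

19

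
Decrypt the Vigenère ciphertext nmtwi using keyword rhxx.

wfwzr

Repeat the key across the ciphertext: rhxxr
n(13)−r(17): -4≡22 → w
m(12)−h(7): 5 → f
t(19)−x(23): -4≡22 → w
w(22)−x(23): -1≡25 → z
i(8)−r(17): -9≡17 → r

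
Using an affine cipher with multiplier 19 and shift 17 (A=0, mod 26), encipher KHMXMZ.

K(10): 19·10+17=207≡25 → Z
H(7): 19·7+17=150≡20 → U
M(12): 19·12+17=245≡11 → L
X(23): 19·23+17=454≡12 → M
M(12): 19·12+17=245≡11 → L
Z(25): 19·25+17=492≡24 → Y

ZULMLY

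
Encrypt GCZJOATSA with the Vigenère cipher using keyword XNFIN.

Repeat the key across the message: XNFINXNFI
G(6)+X(23): 29≡3 → D
C(2)+N(13): 15 → P
Z(25)+F(5): 30≡4 → E
J(9)+I(8): 17 → R
O(14)+N(13): 27≡1 → B
A(0)+X(23): 23 → X
T(19)+N(13): 32≡6 → G
S(18)+F(5): 23 → X
A(0)+I(8): 8 → I

DPERBXGXI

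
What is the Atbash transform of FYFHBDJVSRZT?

F(5) → U(20)
Y(24) → B(1)
F(5) → U(20)
H(7) → S(18)
B(1) → Y(24)
D(3) → W(22)
J(9) → Q(16)
V(21) → E(4)
S(18) → H(7)
R(17) → I(8)
Z(25) → A(0)
T(19) → G(6)

UBUSYWQEHIAG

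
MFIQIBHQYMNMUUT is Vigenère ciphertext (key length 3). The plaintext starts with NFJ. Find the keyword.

Subtract each crib letter from the matching ciphertext letter (mod 26):
M(12)−N(13)=-1≡25 → Z
F(5)−F(5)=0 → A
I(8)−J(9)=-1≡25 → Z

ZAZ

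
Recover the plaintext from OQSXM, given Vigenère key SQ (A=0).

Repeat the key across the ciphertext: SQSQS
O(14)−S(18): -4≡22 → W
Q(16)−Q(16): 0 → A
S(18)−S(18): 0 → A
X(23)−Q(16): 7 → H
M(12)−S(18): -6≡20 → U

WAAHU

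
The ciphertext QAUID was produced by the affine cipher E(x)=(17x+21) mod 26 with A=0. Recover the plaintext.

PLDNC

The inverse of 17 mod 26 is 23, since 17·23=391≡1. Apply D(y)=23·(y−21) mod 26:
Q(16): 23·(16−21)=-115≡15 → P
A(0): 23·(0−21)=-483≡11 → L
U(20): 23·(20−21)=-23≡3 → D
I(8): 23·(8−21)=-299≡13 → N
D(3): 23·(3−21)=-414≡2 → C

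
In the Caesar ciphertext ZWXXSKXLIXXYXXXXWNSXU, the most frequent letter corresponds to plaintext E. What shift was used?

19

The most frequent ciphertext letter is X (appears 10 times).
X is position 23; E is position 4.
Shift = 19.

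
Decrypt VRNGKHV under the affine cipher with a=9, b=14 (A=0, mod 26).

The inverse of 9 mod 26 is 3, since 9·3=27≡1. Apply D(y)=3·(y−14) mod 26:
V(21): 3·(21−14)=21 → V
R(17): 3·(17−14)=9 → J
N(13): 3·(13−14)=-3≡23 → X
G(6): 3·(6−14)=-24≡2 → C
K(10): 3·(10−14)=-12≡14 → O
H(7): 3·(7−14)=-21≡5 → F
V(21): 3·(21−14)=21 → V

VJXCOFV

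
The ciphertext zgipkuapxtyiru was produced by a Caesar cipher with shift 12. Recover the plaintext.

z(25): 25−12=13 → n
g(6): 6−12=-6≡20 → u
i(8): 8−12=-4≡22 → w
p(15): 15−12=3 → d
k(10): 10−12=-2≡24 → y
u(20): 20−12=8 → i
a(0): 0−12=-12≡14 → o
p(15): 15−12=3 → d
x(23): 23−12=11 → l
t(19): 19−12=7 → h
y(24): 24−12=12 → m
i(8): 8−12=-4≡22 → w
r(17): 17−12=5 → f
u(20): 20−12=8 → i

nuwdyiodlhmwfi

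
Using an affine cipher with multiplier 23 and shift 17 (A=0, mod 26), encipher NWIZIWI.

N(13): 23·13+17=316≡4 → E
W(22): 23·22+17=523≡3 → D
I(8): 23·8+17=201≡19 → T
Z(25): 23·25+17=592≡20 → U
I(8): 23·8+17=201≡19 → T
W(22): 23·22+17=523≡3 → D
I(8): 23·8+17=201≡19 → T

EDTUTDT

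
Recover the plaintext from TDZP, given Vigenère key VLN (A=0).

YSMU

Repeat the key across the ciphertext: VLNV
T(19)−V(21): -2≡24 → Y
D(3)−L(11): -8≡18 → S
Z(25)−N(13): 12 → M
P(15)−V(21): -6≡20 → U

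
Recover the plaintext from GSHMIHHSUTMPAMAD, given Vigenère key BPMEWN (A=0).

FDVIMUGDIPQCZXOZ

Repeat the key across the ciphertext: BPMEWNBPMEWNBPME
G(6)−B(1): 5 → F
S(18)−P(15): 3 → D
H(7)−M(12): -5≡21 → V
M(12)−E(4): 8 → I
I(8)−W(22): -14≡12 → M
H(7)−N(13): -6≡20 → U
H(7)−B(1): 6 → G
S(18)−P(15): 3 → D
U(20)−M(12): 8 → I
T(19)−E(4): 15 → P
M(12)−W(22): -10≡16 → Q
P(15)−N(13): 2 → C
A(0)−B(1): -1≡25 → Z
M(12)−P(15): -3≡23 → X
A(0)−M(12): -12≡14 → O
D(3)−E(4): -1≡25 → Z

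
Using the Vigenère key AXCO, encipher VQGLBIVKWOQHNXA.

VNIZBFXYWLSVNUC

Repeat the key across the message: AXCOAXCOAXCOAXC
V(21)+A(0): 21 → V
Q(16)+X(23): 39≡13 → N
G(6)+C(2): 8 → I
L(11)+O(14): 25 → Z
B(1)+A(0): 1 → B
I(8)+X(23): 31≡5 → F
V(21)+C(2): 23 → X
K(10)+O(14): 24 → Y
W(22)+A(0): 22 → W
O(14)+X(23): 37≡11 → L
Q(16)+C(2): 18 → S
H(7)+O(14): 21 → V
N(13)+A(0): 13 → N
X(23)+X(23): 46≡20 → U
A(0)+C(2): 2 → C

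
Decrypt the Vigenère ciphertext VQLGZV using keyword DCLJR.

SOAXIS

Repeat the key across the ciphertext: DCLJRD
V(21)−D(3): 18 → S
Q(16)−C(2): 14 → O
L(11)−L(11): 0 → A
G(6)−J(9): -3≡23 → X
Z(25)−R(17): 8 → I
V(21)−D(3): 18 → S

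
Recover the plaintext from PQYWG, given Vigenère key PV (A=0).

AVJBR

Repeat the key across the ciphertext: PVPVP
P(15)−P(15): 0 → A
Q(16)−V(21): -5≡21 → V
Y(24)−P(15): 9 → J
W(22)−V(21): 1 → B
G(6)−P(15): -9≡17 → R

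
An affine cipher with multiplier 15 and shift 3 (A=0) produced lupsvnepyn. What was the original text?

The inverse of 15 mod 26 is 7, since 15·7=105≡1. Apply D(y)=7·(y−3) mod 26:
l(11): 7·(11−3)=56≡4 → e
u(20): 7·(20−3)=119≡15 → p
p(15): 7·(15−3)=84≡6 → g
s(18): 7·(18−3)=105≡1 → b
v(21): 7·(21−3)=126≡22 → w
n(13): 7·(13−3)=70≡18 → s
e(4): 7·(4−3)=7 → h
p(15): 7·(15−3)=84≡6 → g
y(24): 7·(24−3)=147≡17 → r
n(13): 7·(13−3)=70≡18 → s

epgbwshgrs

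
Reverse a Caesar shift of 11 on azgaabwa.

povppqlp

a(0): 0−11=-11≡15 → p
z(25): 25−11=14 → o
g(6): 6−11=-5≡21 → v
a(0): 0−11=-11≡15 → p
a(0): 0−11=-11≡15 → p
b(1): 1−11=-10≡16 → q
w(22): 22−11=11 → l
a(0): 0−11=-11≡15 → p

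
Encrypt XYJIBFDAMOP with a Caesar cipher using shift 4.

BCNMFJHEQST

X(23): 23+4=27≡1 → B
Y(24): 24+4=28≡2 → C
J(9): 9+4=13 → N
I(8): 8+4=12 → M
B(1): 1+4=5 → F
F(5): 5+4=9 → J
D(3): 3+4=7 → H
A(0): 0+4=4 → E
M(12): 12+4=16 → Q
O(14): 14+4=18 → S
P(15): 15+4=19 → T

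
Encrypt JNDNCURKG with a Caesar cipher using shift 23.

GKAKZROHD

J(9): 9+23=32≡6 → G
N(13): 13+23=36≡10 → K
D(3): 3+23=26≡0 → A
N(13): 13+23=36≡10 → K
C(2): 2+23=25 → Z
U(20): 20+23=43≡17 → R
R(17): 17+23=40≡14 → O
K(10): 10+23=33≡7 → H
G(6): 6+23=29≡3 → D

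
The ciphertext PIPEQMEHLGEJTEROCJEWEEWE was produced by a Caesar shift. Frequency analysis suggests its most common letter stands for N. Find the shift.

The most frequent ciphertext letter is E (appears 8 times).
E is position 4; N is position 13.
Shift = -9≡17.

17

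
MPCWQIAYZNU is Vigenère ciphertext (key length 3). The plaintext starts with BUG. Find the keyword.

LVW

Subtract each crib letter from the matching ciphertext letter (mod 26):
M(12)−B(1)=11 → L
P(15)−U(20)=-5≡21 → V
C(2)−G(6)=-4≡22 → W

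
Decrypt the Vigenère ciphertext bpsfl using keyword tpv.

Repeat the key across the ciphertext: tpvtp
b(1)−t(19): -18≡8 → i
p(15)−p(15): 0 → a
s(18)−v(21): -3≡23 → x
f(5)−t(19): -14≡12 → m
l(11)−p(15): -4≡22 → w

iaxmw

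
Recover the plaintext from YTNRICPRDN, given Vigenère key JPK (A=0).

Repeat the key across the ciphertext: JPKJPKJPKJ
Y(24)−J(9): 15 → P
T(19)−P(15): 4 → E
N(13)−K(10): 3 → D
R(17)−J(9): 8 → I
I(8)−P(15): -7≡19 → T
C(2)−K(10): -8≡18 → S
P(15)−J(9): 6 → G
R(17)−P(15): 2 → C
D(3)−K(10): -7≡19 → T
N(13)−J(9): 4 → E

PEDITSGCTE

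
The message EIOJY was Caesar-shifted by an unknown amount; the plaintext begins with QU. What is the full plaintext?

From the crib: E(4)−Q(16)=-12≡14, so the shift is 14.
Subtract 14 from each ciphertext letter:
E(4): 4−14=-10≡16 → Q
I(8): 8−14=-6≡20 → U
O(14): 14−14=0 → A
J(9): 9−14=-5≡21 → V
Y(24): 24−14=10 → K

QUAVK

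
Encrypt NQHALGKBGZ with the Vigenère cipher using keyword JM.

WCQMUSTNPL

Repeat the key across the message: JMJMJMJMJM
N(13)+J(9): 22 → W
Q(16)+M(12): 28≡2 → C
H(7)+J(9): 16 → Q
A(0)+M(12): 12 → M
L(11)+J(9): 20 → U
G(6)+M(12): 18 → S
K(10)+J(9): 19 → T
B(1)+M(12): 13 → N
G(6)+J(9): 15 → P
Z(25)+M(12): 37≡11 → L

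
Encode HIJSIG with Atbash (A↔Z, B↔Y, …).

H(7) → S(18)
I(8) → R(17)
J(9) → Q(16)
S(18) → H(7)
I(8) → R(17)
G(6) → T(19)

SRQHRT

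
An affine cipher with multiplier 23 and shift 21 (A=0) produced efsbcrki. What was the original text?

xobypkvn

The inverse of 23 mod 26 is 17, since 23·17=391≡1. Apply D(y)=17·(y−21) mod 26:
e(4): 17·(4−21)=-289≡23 → x
f(5): 17·(5−21)=-272≡14 → o
s(18): 17·(18−21)=-51≡1 → b
b(1): 17·(1−21)=-340≡24 → y
c(2): 17·(2−21)=-323≡15 → p
r(17): 17·(17−21)=-68≡10 → k
k(10): 17·(10−21)=-187≡21 → v
i(8): 17·(8−21)=-221≡13 → n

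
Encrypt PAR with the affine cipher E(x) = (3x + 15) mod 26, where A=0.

P(15): 3·15+15=60≡8 → I
A(0): 3·0+15=15 → P
R(17): 3·17+15=66≡14 → O

IPO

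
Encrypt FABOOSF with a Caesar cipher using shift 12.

RMNAAER

F(5): 5+12=17 → R
A(0): 0+12=12 → M
B(1): 1+12=13 → N
O(14): 14+12=26≡0 → A
O(14): 14+12=26≡0 → A
S(18): 18+12=30≡4 → E
F(5): 5+12=17 → R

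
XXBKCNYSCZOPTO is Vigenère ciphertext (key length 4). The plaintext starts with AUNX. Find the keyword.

Subtract each crib letter from the matching ciphertext letter (mod 26):
X(23)−A(0)=23 → X
X(23)−U(20)=3 → D
B(1)−N(13)=-12≡14 → O
K(10)−X(23)=-13≡13 → N

XDON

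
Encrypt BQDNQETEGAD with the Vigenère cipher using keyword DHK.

EXNQXOWLQDK

Repeat the key across the message: DHKDHKDHKDH
B(1)+D(3): 4 → E
Q(16)+H(7): 23 → X
D(3)+K(10): 13 → N
N(13)+D(3): 16 → Q
Q(16)+H(7): 23 → X
E(4)+K(10): 14 → O
T(19)+D(3): 22 → W
E(4)+H(7): 11 → L
G(6)+K(10): 16 → Q
A(0)+D(3): 3 → D
D(3)+H(7): 10 → K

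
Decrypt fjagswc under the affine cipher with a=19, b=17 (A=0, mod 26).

yqvjldr

The inverse of 19 mod 26 is 11, since 19·11=209≡1. Apply D(y)=11·(y−17) mod 26:
f(5): 11·(5−17)=-132≡24 → y
j(9): 11·(9−17)=-88≡16 → q
a(0): 11·(0−17)=-187≡21 → v
g(6): 11·(6−17)=-121≡9 → j
s(18): 11·(18−17)=11 → l
w(22): 11·(22−17)=55≡3 → d
c(2): 11·(2−17)=-165≡17 → r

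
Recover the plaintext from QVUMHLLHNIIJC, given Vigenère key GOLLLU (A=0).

Repeat the key across the ciphertext: GOLLLUGOLLLUG
Q(16)−G(6): 10 → K
V(21)−O(14): 7 → H
U(20)−L(11): 9 → J
M(12)−L(11): 1 → B
H(7)−L(11): -4≡22 → W
L(11)−U(20): -9≡17 → R
L(11)−G(6): 5 → F
H(7)−O(14): -7≡19 → T
N(13)−L(11): 2 → C
I(8)−L(11): -3≡23 → X
I(8)−L(11): -3≡23 → X
J(9)−U(20): -11≡15 → P
C(2)−G(6): -4≡22 → W

KHJBWRFTCXXPW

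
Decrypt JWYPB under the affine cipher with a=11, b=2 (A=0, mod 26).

DQCNH

The inverse of 11 mod 26 is 19, since 11·19=209≡1. Apply D(y)=19·(y−2) mod 26:
J(9): 19·(9−2)=133≡3 → D
W(22): 19·(22−2)=380≡16 → Q
Y(24): 19·(24−2)=418≡2 → C
P(15): 19·(15−2)=247≡13 → N
B(1): 19·(1−2)=-19≡7 → H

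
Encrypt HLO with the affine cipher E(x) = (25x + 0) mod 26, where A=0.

H(7): 25·7+0=175≡19 → T
L(11): 25·11+0=275≡15 → P
O(14): 25·14+0=350≡12 → M

TPM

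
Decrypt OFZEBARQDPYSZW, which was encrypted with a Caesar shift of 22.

O(14): 14−22=-8≡18 → S
F(5): 5−22=-17≡9 → J
Z(25): 25−22=3 → D
E(4): 4−22=-18≡8 → I
B(1): 1−22=-21≡5 → F
A(0): 0−22=-22≡4 → E
R(17): 17−22=-5≡21 → V
Q(16): 16−22=-6≡20 → U
D(3): 3−22=-19≡7 → H
P(15): 15−22=-7≡19 → T
Y(24): 24−22=2 → C
S(18): 18−22=-4≡22 → W
Z(25): 25−22=3 → D
W(22): 22−22=0 → A

SJDIFEVUHTCWDA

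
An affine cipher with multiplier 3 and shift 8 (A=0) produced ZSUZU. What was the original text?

The inverse of 3 mod 26 is 9, since 3·9=27≡1. Apply D(y)=9·(y−8) mod 26:
Z(25): 9·(25−8)=153≡23 → X
S(18): 9·(18−8)=90≡12 → M
U(20): 9·(20−8)=108≡4 → E
Z(25): 9·(25−8)=153≡23 → X
U(20): 9·(20−8)=108≡4 → E

XMEXE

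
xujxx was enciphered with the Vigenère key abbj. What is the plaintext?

Repeat the key across the ciphertext: abbja
x(23)−a(0): 23 → x
u(20)−b(1): 19 → t
j(9)−b(1): 8 → i
x(23)−j(9): 14 → o
x(23)−a(0): 23 → x

xtiox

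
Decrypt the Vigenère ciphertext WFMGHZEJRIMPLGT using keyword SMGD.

ETGDPNYGZWGMTUN

Repeat the key across the ciphertext: SMGDSMGDSMGDSMG
W(22)−S(18): 4 → E
F(5)−M(12): -7≡19 → T
M(12)−G(6): 6 → G
G(6)−D(3): 3 → D
H(7)−S(18): -11≡15 → P
Z(25)−M(12): 13 → N
E(4)−G(6): -2≡24 → Y
J(9)−D(3): 6 → G
R(17)−S(18): -1≡25 → Z
I(8)−M(12): -4≡22 → W
M(12)−G(6): 6 → G
P(15)−D(3): 12 → M
L(11)−S(18): -7≡19 → T
G(6)−M(12): -6≡20 → U
T(19)−G(6): 13 → N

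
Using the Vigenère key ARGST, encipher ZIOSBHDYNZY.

ZZUKUHUEFSY

Repeat the key across the message: ARGSTARGSTA
Z(25)+A(0): 25 → Z
I(8)+R(17): 25 → Z
O(14)+G(6): 20 → U
S(18)+S(18): 36≡10 → K
B(1)+T(19): 20 → U
H(7)+A(0): 7 → H
D(3)+R(17): 20 → U
Y(24)+G(6): 30≡4 → E
N(13)+S(18): 31≡5 → F
Z(25)+T(19): 44≡18 → S
Y(24)+A(0): 24 → Y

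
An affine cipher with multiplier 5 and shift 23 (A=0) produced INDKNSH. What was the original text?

XYWNYZC

The inverse of 5 mod 26 is 21, since 5·21=105≡1. Apply D(y)=21·(y−23) mod 26:
I(8): 21·(8−23)=-315≡23 → X
N(13): 21·(13−23)=-210≡24 → Y
D(3): 21·(3−23)=-420≡22 → W
K(10): 21·(10−23)=-273≡13 → N
N(13): 21·(13−23)=-210≡24 → Y
S(18): 21·(18−23)=-105≡25 → Z
H(7): 21·(7−23)=-336≡2 → C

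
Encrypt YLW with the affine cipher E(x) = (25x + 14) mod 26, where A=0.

Y(24): 25·24+14=614≡16 → Q
L(11): 25·11+14=289≡3 → D
W(22): 25·22+14=564≡18 → S

QDS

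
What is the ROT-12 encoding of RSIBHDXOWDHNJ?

DEUNTPJAIPTZV

R(17): 17+12=29≡3 → D
S(18): 18+12=30≡4 → E
I(8): 8+12=20 → U
B(1): 1+12=13 → N
H(7): 7+12=19 → T
D(3): 3+12=15 → P
X(23): 23+12=35≡9 → J
O(14): 14+12=26≡0 → A
W(22): 22+12=34≡8 → I
D(3): 3+12=15 → P
H(7): 7+12=19 → T
N(13): 13+12=25 → Z
J(9): 9+12=21 → V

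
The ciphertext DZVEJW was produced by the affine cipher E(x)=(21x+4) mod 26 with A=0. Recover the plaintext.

The inverse of 21 mod 26 is 5, since 21·5=105≡1. Apply D(y)=5·(y−4) mod 26:
D(3): 5·(3−4)=-5≡21 → V
Z(25): 5·(25−4)=105≡1 → B
V(21): 5·(21−4)=85≡7 → H
E(4): 5·(4−4)=0 → A
J(9): 5·(9−4)=25 → Z
W(22): 5·(22−4)=90≡12 → M

VBHAZM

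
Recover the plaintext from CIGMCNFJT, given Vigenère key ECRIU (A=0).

YGPEIJDSL

Repeat the key across the ciphertext: ECRIUECRI
C(2)−E(4): -2≡24 → Y
I(8)−C(2): 6 → G
G(6)−R(17): -11≡15 → P
M(12)−I(8): 4 → E
C(2)−U(20): -18≡8 → I
N(13)−E(4): 9 → J
F(5)−C(2): 3 → D
J(9)−R(17): -8≡18 → S
T(19)−I(8): 11 → L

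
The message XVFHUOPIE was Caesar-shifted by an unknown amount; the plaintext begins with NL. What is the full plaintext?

NLVXKEFYU

From the crib: X(23)−N(13)=10, so the shift is 10.
Subtract 10 from each ciphertext letter:
X(23): 23−10=13 → N
V(21): 21−10=11 → L
F(5): 5−10=-5≡21 → V
H(7): 7−10=-3≡23 → X
U(20): 20−10=10 → K
O(14): 14−10=4 → E
P(15): 15−10=5 → F
I(8): 8−10=-2≡24 → Y
E(4): 4−10=-6≡20 → U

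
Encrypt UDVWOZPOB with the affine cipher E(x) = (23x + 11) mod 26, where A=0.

U(20): 23·20+11=471≡3 → D
D(3): 23·3+11=80≡2 → C
V(21): 23·21+11=494≡0 → A
W(22): 23·22+11=517≡23 → X
O(14): 23·14+11=333≡21 → V
Z(25): 23·25+11=586≡14 → O
P(15): 23·15+11=356≡18 → S
O(14): 23·14+11=333≡21 → V
B(1): 23·1+11=34≡8 → I

DCAXVOSVI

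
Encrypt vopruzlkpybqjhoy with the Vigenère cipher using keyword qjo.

Repeat the key across the message: qjoqjoqjoqjoqjoq
v(21)+q(16): 37≡11 → l
o(14)+j(9): 23 → x
p(15)+o(14): 29≡3 → d
r(17)+q(16): 33≡7 → h
u(20)+j(9): 29≡3 → d
z(25)+o(14): 39≡13 → n
l(11)+q(16): 27≡1 → b
k(10)+j(9): 19 → t
p(15)+o(14): 29≡3 → d
y(24)+q(16): 40≡14 → o
b(1)+j(9): 10 → k
q(16)+o(14): 30≡4 → e
j(9)+q(16): 25 → z
h(7)+j(9): 16 → q
o(14)+o(14): 28≡2 → c
y(24)+q(16): 40≡14 → o

lxdhdnbtdokezqco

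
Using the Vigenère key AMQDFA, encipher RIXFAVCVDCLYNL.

Repeat the key across the message: AMQDFAAMQDFAAM
R(17)+A(0): 17 → R
I(8)+M(12): 20 → U
X(23)+Q(16): 39≡13 → N
F(5)+D(3): 8 → I
A(0)+F(5): 5 → F
V(21)+A(0): 21 → V
C(2)+A(0): 2 → C
V(21)+M(12): 33≡7 → H
D(3)+Q(16): 19 → T
C(2)+D(3): 5 → F
L(11)+F(5): 16 → Q
Y(24)+A(0): 24 → Y
N(13)+A(0): 13 → N
L(11)+M(12): 23 → X

RUNIFVCHTFQYNX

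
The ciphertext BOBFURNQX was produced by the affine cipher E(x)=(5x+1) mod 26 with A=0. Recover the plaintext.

The inverse of 5 mod 26 is 21, since 5·21=105≡1. Apply D(y)=21·(y−1) mod 26:
B(1): 21·(1−1)=0 → A
O(14): 21·(14−1)=273≡13 → N
B(1): 21·(1−1)=0 → A
F(5): 21·(5−1)=84≡6 → G
U(20): 21·(20−1)=399≡9 → J
R(17): 21·(17−1)=336≡24 → Y
N(13): 21·(13−1)=252≡18 → S
Q(16): 21·(16−1)=315≡3 → D
X(23): 21·(23−1)=462≡20 → U

ANAGJYSDU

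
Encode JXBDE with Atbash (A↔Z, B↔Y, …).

QCYWV

J(9) → Q(16)
X(23) → C(2)
B(1) → Y(24)
D(3) → W(22)
E(4) → V(21)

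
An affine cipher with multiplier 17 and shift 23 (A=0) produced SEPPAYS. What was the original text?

PFYYRXP

The inverse of 17 mod 26 is 23, since 17·23=391≡1. Apply D(y)=23·(y−23) mod 26:
S(18): 23·(18−23)=-115≡15 → P
E(4): 23·(4−23)=-437≡5 → F
P(15): 23·(15−23)=-184≡24 → Y
P(15): 23·(15−23)=-184≡24 → Y
A(0): 23·(0−23)=-529≡17 → R
Y(24): 23·(24−23)=23 → X
S(18): 23·(18−23)=-115≡15 → P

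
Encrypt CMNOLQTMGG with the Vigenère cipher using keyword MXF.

Repeat the key across the message: MXFMXFMXFM
C(2)+M(12): 14 → O
M(12)+X(23): 35≡9 → J
N(13)+F(5): 18 → S
O(14)+M(12): 26≡0 → A
L(11)+X(23): 34≡8 → I
Q(16)+F(5): 21 → V
T(19)+M(12): 31≡5 → F
M(12)+X(23): 35≡9 → J
G(6)+F(5): 11 → L
G(6)+M(12): 18 → S

OJSAIVFJLS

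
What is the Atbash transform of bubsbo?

yfyhyl

b(1) → y(24)
u(20) → f(5)
b(1) → y(24)
s(18) → h(7)
b(1) → y(24)
o(14) → l(11)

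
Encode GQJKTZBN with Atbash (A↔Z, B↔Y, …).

TJQPGAYM

G(6) → T(19)
Q(16) → J(9)
J(9) → Q(16)
K(10) → P(15)
T(19) → G(6)
Z(25) → A(0)
B(1) → Y(24)
N(13) → M(12)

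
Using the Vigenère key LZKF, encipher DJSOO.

OICTZ

Repeat the key across the message: LZKFL
D(3)+L(11): 14 → O
J(9)+Z(25): 34≡8 → I
S(18)+K(10): 28≡2 → C
O(14)+F(5): 19 → T
O(14)+L(11): 25 → Z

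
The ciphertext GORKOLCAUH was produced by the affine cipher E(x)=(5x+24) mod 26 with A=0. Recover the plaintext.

MYJSYNGQUH

The inverse of 5 mod 26 is 21, since 5·21=105≡1. Apply D(y)=21·(y−24) mod 26:
G(6): 21·(6−24)=-378≡12 → M
O(14): 21·(14−24)=-210≡24 → Y
R(17): 21·(17−24)=-147≡9 → J
K(10): 21·(10−24)=-294≡18 → S
O(14): 21·(14−24)=-210≡24 → Y
L(11): 21·(11−24)=-273≡13 → N
C(2): 21·(2−24)=-462≡6 → G
A(0): 21·(0−24)=-504≡16 → Q
U(20): 21·(20−24)=-84≡20 → U
H(7): 21·(7−24)=-357≡7 → H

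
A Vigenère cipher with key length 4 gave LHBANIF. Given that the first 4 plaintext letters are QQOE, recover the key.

VRNW

Subtract each crib letter from the matching ciphertext letter (mod 26):
L(11)−Q(16)=-5≡21 → V
H(7)−Q(16)=-9≡17 → R
B(1)−O(14)=-13≡13 → N
A(0)−E(4)=-4≡22 → W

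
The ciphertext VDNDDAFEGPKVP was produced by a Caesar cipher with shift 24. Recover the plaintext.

XFPFFCHGIRMXR

V(21): 21−24=-3≡23 → X
D(3): 3−24=-21≡5 → F
N(13): 13−24=-11≡15 → P
D(3): 3−24=-21≡5 → F
D(3): 3−24=-21≡5 → F
A(0): 0−24=-24≡2 → C
F(5): 5−24=-19≡7 → H
E(4): 4−24=-20≡6 → G
G(6): 6−24=-18≡8 → I
P(15): 15−24=-9≡17 → R
K(10): 10−24=-14≡12 → M
V(21): 21−24=-3≡23 → X
P(15): 15−24=-9≡17 → R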